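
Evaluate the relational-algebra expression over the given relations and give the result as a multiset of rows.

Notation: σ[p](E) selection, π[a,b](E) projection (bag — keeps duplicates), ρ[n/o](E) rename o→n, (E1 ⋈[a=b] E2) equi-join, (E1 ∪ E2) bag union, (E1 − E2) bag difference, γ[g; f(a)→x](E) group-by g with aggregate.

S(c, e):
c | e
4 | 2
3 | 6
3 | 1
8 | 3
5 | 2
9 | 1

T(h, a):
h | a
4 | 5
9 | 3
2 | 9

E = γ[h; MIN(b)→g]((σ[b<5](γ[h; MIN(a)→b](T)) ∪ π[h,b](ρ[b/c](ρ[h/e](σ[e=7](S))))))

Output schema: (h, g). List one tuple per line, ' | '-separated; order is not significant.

Row counts bottom-up:
  T → 3
  γ[h; MIN(a)→b](T) → 3
  σ[b<5](γ[h; MIN(a)→b](T)) → 1
  S → 6
  σ[e=7](S) → 0
  ρ[h/e](σ[e=7](S)) → 0
  ρ[b/c](ρ[h/e](σ[e=7](S))) → 0
  π[h,b](ρ[b/c](ρ[h/e](σ[e=7](S)))) → 0
  (σ[b<5](γ[h; MIN(a)→b](T)) ∪ π[h,b](ρ[b/c](ρ[h/e](σ[e=7](S))))) → 1
  γ[h; MIN(b)→g]((σ[b<5](γ[h; MIN(a)→b](T)) ∪ π[h,b](ρ[b/c](ρ[h/e](σ[e=7](S)))))) → 1

== RESULT ==
h | g
9 | 3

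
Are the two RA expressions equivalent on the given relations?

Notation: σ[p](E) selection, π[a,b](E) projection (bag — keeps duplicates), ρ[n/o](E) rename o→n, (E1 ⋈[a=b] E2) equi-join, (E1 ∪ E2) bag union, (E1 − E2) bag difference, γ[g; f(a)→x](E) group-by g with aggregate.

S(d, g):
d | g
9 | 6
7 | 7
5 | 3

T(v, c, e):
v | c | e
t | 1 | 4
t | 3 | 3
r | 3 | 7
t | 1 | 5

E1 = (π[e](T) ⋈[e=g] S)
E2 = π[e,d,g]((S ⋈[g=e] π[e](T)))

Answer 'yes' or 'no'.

E1 subexpression sizes:
  T → 4
  π[e](T) → 4
  S → 3
  (π[e](T) ⋈[e=g] S) → 2
E2 subexpression sizes:
  S → 3
  T → 4
  π[e](T) → 4
  (S ⋈[g=e] π[e](T)) → 2
  π[e,d,g]((S ⋈[g=e] π[e](T))) → 2

E1 and E2 produce the same multiset:
e | d | g
3 | 5 | 3
7 | 7 | 7

yes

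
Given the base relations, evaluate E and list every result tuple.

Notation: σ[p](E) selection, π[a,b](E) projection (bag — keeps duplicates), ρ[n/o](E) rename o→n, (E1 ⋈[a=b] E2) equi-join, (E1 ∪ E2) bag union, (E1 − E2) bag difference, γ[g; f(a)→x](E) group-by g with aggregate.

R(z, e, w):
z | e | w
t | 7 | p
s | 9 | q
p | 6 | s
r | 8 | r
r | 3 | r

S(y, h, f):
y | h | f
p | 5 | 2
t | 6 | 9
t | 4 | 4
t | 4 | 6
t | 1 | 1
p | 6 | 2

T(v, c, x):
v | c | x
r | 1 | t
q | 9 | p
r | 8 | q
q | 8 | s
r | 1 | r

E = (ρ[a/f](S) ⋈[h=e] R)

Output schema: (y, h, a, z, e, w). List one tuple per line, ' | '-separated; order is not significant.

Subexpression sizes:
  S → 6
  ρ[a/f](S) → 6
  R → 5
  (ρ[a/f](S) ⋈[h=e] R) → 2

== RESULT ==
y | h | a | z | e | w
p | 6 | 2 | p | 6 | s
t | 6 | 9 | p | 6 | s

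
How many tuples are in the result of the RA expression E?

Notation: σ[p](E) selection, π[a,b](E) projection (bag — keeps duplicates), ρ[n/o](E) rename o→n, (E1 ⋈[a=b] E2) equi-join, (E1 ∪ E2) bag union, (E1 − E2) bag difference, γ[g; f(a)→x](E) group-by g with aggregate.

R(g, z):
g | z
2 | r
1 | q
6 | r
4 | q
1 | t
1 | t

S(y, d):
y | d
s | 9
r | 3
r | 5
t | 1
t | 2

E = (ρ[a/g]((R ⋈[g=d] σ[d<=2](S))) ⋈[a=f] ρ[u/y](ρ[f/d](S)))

Per-node cardinality:
  R → 6
  S → 5
  σ[d<=2](S) → 2
  (R ⋈[g=d] σ[d<=2](S)) → 4
  ρ[a/g]((R ⋈[g=d] σ[d<=2](S))) → 4
  S → 5
  ρ[f/d](S) → 5
  ρ[u/y](ρ[f/d](S)) → 5
  (ρ[a/g]((R ⋈[g=d] σ[d<=2](S))) ⋈[a=f] ρ[u/y](ρ[f/d](S))) → 4

|E| = 4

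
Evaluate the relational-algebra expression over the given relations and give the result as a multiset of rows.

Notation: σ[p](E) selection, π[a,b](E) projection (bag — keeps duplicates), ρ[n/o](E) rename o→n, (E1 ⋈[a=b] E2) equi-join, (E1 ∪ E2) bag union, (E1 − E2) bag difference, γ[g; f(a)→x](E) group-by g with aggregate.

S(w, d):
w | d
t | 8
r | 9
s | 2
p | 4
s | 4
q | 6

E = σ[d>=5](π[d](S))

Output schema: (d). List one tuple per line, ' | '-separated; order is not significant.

Row counts bottom-up:
  S → 6
  π[d](S) → 6
  σ[d>=5](π[d](S)) → 3

== RESULT ==
d
6
8
9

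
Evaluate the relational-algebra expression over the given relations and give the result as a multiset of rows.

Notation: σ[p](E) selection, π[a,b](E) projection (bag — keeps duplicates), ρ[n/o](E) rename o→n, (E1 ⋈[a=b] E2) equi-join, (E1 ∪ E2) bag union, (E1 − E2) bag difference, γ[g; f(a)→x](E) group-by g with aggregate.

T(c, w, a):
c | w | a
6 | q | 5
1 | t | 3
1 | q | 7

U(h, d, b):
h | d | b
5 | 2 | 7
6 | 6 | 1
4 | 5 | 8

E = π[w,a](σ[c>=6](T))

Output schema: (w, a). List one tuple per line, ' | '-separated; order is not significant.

Stepwise |·|:
  T → 3
  σ[c>=6](T) → 1
  π[w,a](σ[c>=6](T)) → 1

== RESULT ==
w | a
q | 5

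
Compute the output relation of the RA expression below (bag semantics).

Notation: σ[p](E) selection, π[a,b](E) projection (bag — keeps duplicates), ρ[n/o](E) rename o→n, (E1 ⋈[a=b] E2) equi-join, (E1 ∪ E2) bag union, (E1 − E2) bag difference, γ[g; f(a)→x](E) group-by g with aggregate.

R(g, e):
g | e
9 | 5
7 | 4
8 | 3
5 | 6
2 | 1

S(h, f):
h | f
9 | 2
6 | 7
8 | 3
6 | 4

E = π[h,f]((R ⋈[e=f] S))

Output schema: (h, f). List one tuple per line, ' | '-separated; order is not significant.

Per-node cardinality:
  R → 5
  S → 4
  (R ⋈[e=f] S) → 2
  π[h,f]((R ⋈[e=f] S)) → 2

== RESULT ==
h | f
6 | 4
8 | 3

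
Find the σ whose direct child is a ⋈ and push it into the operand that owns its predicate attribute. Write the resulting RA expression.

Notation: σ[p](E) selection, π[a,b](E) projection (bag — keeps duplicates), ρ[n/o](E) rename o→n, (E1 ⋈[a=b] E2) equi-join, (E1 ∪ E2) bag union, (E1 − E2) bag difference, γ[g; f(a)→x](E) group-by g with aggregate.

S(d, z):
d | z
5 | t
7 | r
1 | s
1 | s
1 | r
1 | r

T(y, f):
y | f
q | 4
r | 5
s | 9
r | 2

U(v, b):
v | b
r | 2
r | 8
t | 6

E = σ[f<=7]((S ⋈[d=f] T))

σ filters on f, owned by the right side.
E' = (S ⋈[d=f] σ[f<=7](T))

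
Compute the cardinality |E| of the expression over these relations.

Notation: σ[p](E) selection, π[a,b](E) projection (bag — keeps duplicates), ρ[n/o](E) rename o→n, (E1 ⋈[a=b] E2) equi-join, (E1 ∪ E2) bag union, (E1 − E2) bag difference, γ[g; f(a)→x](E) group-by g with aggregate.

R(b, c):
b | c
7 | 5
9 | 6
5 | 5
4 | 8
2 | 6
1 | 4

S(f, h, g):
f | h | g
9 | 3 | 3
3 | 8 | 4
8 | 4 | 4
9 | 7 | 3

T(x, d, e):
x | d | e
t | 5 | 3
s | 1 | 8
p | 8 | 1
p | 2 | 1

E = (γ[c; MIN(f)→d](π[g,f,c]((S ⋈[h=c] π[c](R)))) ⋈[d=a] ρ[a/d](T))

Per-node cardinality:
  S → 4
  R → 6
  π[c](R) → 6
  (S ⋈[h=c] π[c](R)) → 2
  π[g,f,c]((S ⋈[h=c] π[c](R))) → 2
  γ[c; MIN(f)→d](π[g,f,c]((S ⋈[h=c] π[c](R)))) → 2
  T → 4
  ρ[a/d](T) → 4
  (γ[c; MIN(f)→d](π[g,f,c]((S ⋈[h=c] π[c](R)))) ⋈[d=a] ρ[a/d](T)) → 1

|E| = 1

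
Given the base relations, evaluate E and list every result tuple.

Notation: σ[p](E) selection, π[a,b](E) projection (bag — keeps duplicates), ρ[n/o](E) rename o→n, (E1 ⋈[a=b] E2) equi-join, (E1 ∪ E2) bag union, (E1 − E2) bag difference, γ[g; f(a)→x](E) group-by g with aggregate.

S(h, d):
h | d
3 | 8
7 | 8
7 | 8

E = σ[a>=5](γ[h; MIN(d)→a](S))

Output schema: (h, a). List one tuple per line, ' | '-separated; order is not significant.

Per-node cardinality:
  S → 3
  γ[h; MIN(d)→a](S) → 2
  σ[a>=5](γ[h; MIN(d)→a](S)) → 2

== RESULT ==
h | a
3 | 8
7 | 8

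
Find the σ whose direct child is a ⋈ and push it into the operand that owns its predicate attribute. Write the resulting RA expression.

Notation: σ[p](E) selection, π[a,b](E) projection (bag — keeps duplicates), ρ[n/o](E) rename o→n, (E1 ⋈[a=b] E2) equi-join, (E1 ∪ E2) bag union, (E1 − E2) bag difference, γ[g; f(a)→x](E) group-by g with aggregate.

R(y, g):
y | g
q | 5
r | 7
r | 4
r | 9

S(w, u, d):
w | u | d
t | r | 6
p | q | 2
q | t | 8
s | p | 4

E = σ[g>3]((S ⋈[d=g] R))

σ filters on g, owned by the right side.
E' = (S ⋈[d=g] σ[g>3](R))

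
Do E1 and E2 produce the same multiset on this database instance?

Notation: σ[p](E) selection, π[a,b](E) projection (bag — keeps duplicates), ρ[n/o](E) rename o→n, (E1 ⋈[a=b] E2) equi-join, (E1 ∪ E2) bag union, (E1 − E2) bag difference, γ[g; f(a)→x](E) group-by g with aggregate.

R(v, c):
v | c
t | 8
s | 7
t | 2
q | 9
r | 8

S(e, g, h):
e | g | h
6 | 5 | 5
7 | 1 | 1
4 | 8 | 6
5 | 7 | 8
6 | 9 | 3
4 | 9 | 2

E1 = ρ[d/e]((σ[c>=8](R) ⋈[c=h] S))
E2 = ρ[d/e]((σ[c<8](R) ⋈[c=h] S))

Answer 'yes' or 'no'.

E1 per-node cardinality:
  R → 5
  σ[c>=8](R) → 3
  S → 6
  (σ[c>=8](R) ⋈[c=h] S) → 2
  ρ[d/e]((σ[c>=8](R) ⋈[c=h] S)) → 2
E2 per-node cardinality:
  R → 5
  σ[c<8](R) → 2
  S → 6
  (σ[c<8](R) ⋈[c=h] S) → 1
  ρ[d/e]((σ[c<8](R) ⋈[c=h] S)) → 1

E1 result:
v | c | d | g | h
r | 8 | 5 | 7 | 8
t | 8 | 5 | 7 | 8
E2 result:
v | c | d | g | h
t | 2 | 4 | 9 | 2
Witness: ('t', 2, 4, 9, 2) appears 0× in E1 but 1× in E2.

no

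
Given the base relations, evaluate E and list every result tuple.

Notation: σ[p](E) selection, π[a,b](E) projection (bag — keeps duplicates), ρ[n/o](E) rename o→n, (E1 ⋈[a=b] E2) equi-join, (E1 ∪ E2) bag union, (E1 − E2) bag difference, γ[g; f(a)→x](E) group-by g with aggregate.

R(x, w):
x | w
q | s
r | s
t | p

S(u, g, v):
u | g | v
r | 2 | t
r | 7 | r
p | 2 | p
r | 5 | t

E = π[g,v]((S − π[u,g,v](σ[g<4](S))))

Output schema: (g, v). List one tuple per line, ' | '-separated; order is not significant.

Row counts bottom-up:
  S → 4
  S → 4
  σ[g<4](S) → 2
  π[u,g,v](σ[g<4](S)) → 2
  (S − π[u,g,v](σ[g<4](S))) → 2
  π[g,v]((S − π[u,g,v](σ[g<4](S)))) → 2

== RESULT ==
g | v
5 | t
7 | r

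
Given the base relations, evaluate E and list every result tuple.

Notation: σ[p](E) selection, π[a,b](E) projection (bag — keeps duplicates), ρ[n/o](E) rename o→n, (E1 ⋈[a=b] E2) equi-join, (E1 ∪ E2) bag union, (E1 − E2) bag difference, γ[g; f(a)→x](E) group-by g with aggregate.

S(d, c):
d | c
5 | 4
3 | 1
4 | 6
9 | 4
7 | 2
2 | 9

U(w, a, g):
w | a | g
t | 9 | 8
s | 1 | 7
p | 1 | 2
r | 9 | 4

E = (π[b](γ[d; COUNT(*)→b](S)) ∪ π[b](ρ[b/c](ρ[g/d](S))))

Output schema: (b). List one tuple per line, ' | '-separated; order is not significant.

Row counts bottom-up:
  S → 6
  γ[d; COUNT(*)→b](S) → 6
  π[b](γ[d; COUNT(*)→b](S)) → 6
  S → 6
  ρ[g/d](S) → 6
  ρ[b/c](ρ[g/d](S)) → 6
  π[b](ρ[b/c](ρ[g/d](S))) → 6
  (π[b](γ[d; COUNT(*)→b](S)) ∪ π[b](ρ[b/c](ρ[g/d](S)))) → 12

== RESULT ==
b
1
1
1
1
1
1
1
2
4
4
6
9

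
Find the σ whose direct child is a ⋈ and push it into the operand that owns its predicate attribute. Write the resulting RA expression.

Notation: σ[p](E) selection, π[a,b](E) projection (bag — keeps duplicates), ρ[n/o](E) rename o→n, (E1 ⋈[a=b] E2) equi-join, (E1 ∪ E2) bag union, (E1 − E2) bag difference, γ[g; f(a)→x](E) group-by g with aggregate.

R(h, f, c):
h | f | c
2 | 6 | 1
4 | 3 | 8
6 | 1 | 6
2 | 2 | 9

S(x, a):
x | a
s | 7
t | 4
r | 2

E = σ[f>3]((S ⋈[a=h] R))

σ filters on f, owned by the right side.
E' = (S ⋈[a=h] σ[f>3](R))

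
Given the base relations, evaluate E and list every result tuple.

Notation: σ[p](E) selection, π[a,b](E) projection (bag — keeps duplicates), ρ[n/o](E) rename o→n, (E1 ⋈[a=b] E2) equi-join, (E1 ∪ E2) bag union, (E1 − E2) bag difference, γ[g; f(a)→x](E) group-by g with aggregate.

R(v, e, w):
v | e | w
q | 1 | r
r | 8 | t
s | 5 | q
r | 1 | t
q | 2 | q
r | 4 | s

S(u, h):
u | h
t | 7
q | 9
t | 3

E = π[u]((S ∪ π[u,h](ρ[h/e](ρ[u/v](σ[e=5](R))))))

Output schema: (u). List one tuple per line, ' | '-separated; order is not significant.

Per-node cardinality:
  S → 3
  R → 6
  σ[e=5](R) → 1
  ρ[u/v](σ[e=5](R)) → 1
  ρ[h/e](ρ[u/v](σ[e=5](R))) → 1
  π[u,h](ρ[h/e](ρ[u/v](σ[e=5](R)))) → 1
  (S ∪ π[u,h](ρ[h/e](ρ[u/v](σ[e=5](R))))) → 4
  π[u]((S ∪ π[u,h](ρ[h/e](ρ[u/v](σ[e=5](R)))))) → 4

== RESULT ==
u
q
s
t
t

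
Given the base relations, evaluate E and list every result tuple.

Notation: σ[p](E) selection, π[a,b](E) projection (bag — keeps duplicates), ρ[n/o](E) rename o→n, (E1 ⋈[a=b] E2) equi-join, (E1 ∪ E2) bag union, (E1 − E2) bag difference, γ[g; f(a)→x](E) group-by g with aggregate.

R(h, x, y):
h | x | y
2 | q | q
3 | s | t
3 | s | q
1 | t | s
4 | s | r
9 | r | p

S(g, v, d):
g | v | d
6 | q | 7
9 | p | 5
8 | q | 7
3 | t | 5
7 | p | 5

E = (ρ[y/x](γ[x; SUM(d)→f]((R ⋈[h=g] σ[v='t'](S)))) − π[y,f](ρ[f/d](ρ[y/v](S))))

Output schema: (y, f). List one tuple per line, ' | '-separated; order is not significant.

Per-node cardinality:
  R → 6
  S → 5
  σ[v='t'](S) → 1
  (R ⋈[h=g] σ[v='t'](S)) → 2
  γ[x; SUM(d)→f]((R ⋈[h=g] σ[v='t'](S))) → 1
  ρ[y/x](γ[x; SUM(d)→f]((R ⋈[h=g] σ[v='t'](S)))) → 1
  S → 5
  ρ[y/v](S) → 5
  ρ[f/d](ρ[y/v](S)) → 5
  π[y,f](ρ[f/d](ρ[y/v](S))) → 5
  (ρ[y/x](γ[x; SUM(d)→f]((R ⋈[h=g] σ[v='t'](S)))) − π[y,f](ρ[f/d](ρ[y/v](S)))) → 1

== RESULT ==
y | f
s | 10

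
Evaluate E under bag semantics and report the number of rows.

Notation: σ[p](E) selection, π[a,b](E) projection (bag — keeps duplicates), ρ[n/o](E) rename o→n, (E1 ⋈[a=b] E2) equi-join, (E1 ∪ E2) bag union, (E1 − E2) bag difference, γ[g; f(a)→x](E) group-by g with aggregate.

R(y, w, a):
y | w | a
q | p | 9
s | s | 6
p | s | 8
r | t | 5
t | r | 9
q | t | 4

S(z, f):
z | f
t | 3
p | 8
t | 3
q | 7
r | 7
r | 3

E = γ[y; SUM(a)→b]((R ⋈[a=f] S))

Row counts bottom-up:
  R → 6
  S → 6
  (R ⋈[a=f] S) → 1
  γ[y; SUM(a)→b]((R ⋈[a=f] S)) → 1

|E| = 1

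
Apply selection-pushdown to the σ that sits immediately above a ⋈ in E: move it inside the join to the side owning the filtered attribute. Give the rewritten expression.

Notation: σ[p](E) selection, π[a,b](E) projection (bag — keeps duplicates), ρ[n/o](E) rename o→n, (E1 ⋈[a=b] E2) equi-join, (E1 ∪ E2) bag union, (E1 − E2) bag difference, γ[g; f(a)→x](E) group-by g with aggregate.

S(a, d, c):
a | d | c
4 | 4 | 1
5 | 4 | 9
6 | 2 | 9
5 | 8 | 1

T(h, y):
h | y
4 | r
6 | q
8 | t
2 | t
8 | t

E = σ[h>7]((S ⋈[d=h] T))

σ filters on h, owned by the right side.
E' = (S ⋈[d=h] σ[h>7](T))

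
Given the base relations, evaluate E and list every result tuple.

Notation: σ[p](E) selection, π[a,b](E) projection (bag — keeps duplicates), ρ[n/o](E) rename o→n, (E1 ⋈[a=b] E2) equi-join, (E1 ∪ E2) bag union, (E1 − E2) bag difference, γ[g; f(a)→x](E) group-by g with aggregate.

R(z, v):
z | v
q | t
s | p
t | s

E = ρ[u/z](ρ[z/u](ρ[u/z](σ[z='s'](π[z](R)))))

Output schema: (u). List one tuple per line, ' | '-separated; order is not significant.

Stepwise |·|:
  R → 3
  π[z](R) → 3
  σ[z='s'](π[z](R)) → 1
  ρ[u/z](σ[z='s'](π[z](R))) → 1
  ρ[z/u](ρ[u/z](σ[z='s'](π[z](R)))) → 1
  ρ[u/z](ρ[z/u](ρ[u/z](σ[z='s'](π[z](R))))) → 1

== RESULT ==
u
s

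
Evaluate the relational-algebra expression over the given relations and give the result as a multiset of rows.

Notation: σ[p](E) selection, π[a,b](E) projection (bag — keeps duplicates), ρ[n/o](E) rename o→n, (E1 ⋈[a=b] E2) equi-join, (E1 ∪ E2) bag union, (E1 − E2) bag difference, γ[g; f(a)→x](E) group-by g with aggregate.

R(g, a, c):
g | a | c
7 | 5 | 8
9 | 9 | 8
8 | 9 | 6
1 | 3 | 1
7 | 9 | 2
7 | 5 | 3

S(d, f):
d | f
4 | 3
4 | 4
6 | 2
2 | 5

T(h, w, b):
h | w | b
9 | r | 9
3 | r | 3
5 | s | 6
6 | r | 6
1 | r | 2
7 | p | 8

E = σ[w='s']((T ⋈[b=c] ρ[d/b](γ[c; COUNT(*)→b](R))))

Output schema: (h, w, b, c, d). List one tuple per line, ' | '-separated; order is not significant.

Row counts bottom-up:
  T → 6
  R → 6
  γ[c; COUNT(*)→b](R) → 5
  ρ[d/b](γ[c; COUNT(*)→b](R)) → 5
  (T ⋈[b=c] ρ[d/b](γ[c; COUNT(*)→b](R))) → 5
  σ[w='s']((T ⋈[b=c] ρ[d/b](γ[c; COUNT(*)→b](R)))) → 1

== RESULT ==
h | w | b | c | d
5 | s | 6 | 6 | 1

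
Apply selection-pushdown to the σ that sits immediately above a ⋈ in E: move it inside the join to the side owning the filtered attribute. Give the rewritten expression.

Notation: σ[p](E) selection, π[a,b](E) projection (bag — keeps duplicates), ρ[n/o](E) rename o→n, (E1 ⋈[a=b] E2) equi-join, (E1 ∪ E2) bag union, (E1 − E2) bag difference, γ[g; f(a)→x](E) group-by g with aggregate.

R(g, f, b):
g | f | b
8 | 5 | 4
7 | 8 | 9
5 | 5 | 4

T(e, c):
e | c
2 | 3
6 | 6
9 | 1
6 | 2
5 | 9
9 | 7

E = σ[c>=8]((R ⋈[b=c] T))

σ filters on c, owned by the right side.
E' = (R ⋈[b=c] σ[c>=8](T))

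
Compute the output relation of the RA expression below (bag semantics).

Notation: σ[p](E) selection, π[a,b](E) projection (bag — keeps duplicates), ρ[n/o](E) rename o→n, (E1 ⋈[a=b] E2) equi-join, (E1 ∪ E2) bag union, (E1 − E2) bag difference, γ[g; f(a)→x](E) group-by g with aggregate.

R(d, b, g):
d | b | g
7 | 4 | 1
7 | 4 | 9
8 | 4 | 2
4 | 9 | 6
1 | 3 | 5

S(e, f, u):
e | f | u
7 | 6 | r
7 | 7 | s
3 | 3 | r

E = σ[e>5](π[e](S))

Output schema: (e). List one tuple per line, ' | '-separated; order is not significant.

Per-node cardinality:
  S → 3
  π[e](S) → 3
  σ[e>5](π[e](S)) → 2

== RESULT ==
e
7
7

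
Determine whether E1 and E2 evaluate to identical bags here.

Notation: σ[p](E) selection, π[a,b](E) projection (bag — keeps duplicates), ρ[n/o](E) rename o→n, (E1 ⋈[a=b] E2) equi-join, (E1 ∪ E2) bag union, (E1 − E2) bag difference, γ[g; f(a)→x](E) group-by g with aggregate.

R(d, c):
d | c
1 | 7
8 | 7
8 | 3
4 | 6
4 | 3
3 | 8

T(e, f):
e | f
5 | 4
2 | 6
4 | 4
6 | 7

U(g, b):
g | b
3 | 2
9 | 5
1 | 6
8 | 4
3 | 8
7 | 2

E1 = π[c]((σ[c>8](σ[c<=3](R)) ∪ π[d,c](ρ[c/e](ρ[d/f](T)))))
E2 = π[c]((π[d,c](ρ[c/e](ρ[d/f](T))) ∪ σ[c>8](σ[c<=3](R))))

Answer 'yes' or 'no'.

E1 stepwise |·|:
  R → 6
  σ[c<=3](R) → 2
  σ[c>8](σ[c<=3](R)) → 0
  T → 4
  ρ[d/f](T) → 4
  ρ[c/e](ρ[d/f](T)) → 4
  π[d,c](ρ[c/e](ρ[d/f](T))) → 4
  (σ[c>8](σ[c<=3](R)) ∪ π[d,c](ρ[c/e](ρ[d/f](T)))) → 4
  π[c]((σ[c>8](σ[c<=3](R)) ∪ π[d,c](ρ[c/e](ρ[d/f](T))))) → 4
E2 stepwise |·|:
  T → 4
  ρ[d/f](T) → 4
  ρ[c/e](ρ[d/f](T)) → 4
  π[d,c](ρ[c/e](ρ[d/f](T))) → 4
  R → 6
  σ[c<=3](R) → 2
  σ[c>8](σ[c<=3](R)) → 0
  (π[d,c](ρ[c/e](ρ[d/f](T))) ∪ σ[c>8](σ[c<=3](R))) → 4
  π[c]((π[d,c](ρ[c/e](ρ[d/f](T))) ∪ σ[c>8](σ[c<=3](R)))) → 4

E1 and E2 produce the same multiset:
c
2
4
5
6

yes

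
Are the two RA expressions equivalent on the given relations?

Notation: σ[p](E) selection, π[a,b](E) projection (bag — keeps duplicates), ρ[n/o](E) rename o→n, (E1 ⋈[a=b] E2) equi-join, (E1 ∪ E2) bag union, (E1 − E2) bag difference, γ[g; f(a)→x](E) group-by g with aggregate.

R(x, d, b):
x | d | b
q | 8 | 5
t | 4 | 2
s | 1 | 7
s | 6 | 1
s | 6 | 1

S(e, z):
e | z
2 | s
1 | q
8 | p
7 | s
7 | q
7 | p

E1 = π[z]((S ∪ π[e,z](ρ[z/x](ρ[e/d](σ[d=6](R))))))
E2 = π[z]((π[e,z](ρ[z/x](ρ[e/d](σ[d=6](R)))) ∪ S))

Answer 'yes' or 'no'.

E1 stepwise |·|:
  S → 6
  R → 5
  σ[d=6](R) → 2
  ρ[e/d](σ[d=6](R)) → 2
  ρ[z/x](ρ[e/d](σ[d=6](R))) → 2
  π[e,z](ρ[z/x](ρ[e/d](σ[d=6](R)))) → 2
  (S ∪ π[e,z](ρ[z/x](ρ[e/d](σ[d=6](R))))) → 8
  π[z]((S ∪ π[e,z](ρ[z/x](ρ[e/d](σ[d=6](R)))))) → 8
E2 stepwise |·|:
  R → 5
  σ[d=6](R) → 2
  ρ[e/d](σ[d=6](R)) → 2
  ρ[z/x](ρ[e/d](σ[d=6](R))) → 2
  π[e,z](ρ[z/x](ρ[e/d](σ[d=6](R)))) → 2
  S → 6
  (π[e,z](ρ[z/x](ρ[e/d](σ[d=6](R)))) ∪ S) → 8
  π[z]((π[e,z](ρ[z/x](ρ[e/d](σ[d=6](R)))) ∪ S)) → 8

E1 and E2 produce the same multiset:
z
p
p
q
q
s
s
s
s

yes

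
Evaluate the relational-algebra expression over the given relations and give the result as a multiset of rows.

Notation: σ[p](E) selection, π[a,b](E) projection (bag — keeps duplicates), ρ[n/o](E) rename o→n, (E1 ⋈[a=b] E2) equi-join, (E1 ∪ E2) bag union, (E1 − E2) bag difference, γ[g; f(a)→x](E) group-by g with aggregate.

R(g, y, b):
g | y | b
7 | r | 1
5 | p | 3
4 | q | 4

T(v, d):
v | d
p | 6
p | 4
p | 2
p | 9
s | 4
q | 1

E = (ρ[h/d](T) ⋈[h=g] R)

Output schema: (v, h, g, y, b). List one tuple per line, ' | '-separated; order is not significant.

Stepwise |·|:
  T → 6
  ρ[h/d](T) → 6
  R → 3
  (ρ[h/d](T) ⋈[h=g] R) → 2

== RESULT ==
v | h | g | y | b
p | 4 | 4 | q | 4
s | 4 | 4 | q | 4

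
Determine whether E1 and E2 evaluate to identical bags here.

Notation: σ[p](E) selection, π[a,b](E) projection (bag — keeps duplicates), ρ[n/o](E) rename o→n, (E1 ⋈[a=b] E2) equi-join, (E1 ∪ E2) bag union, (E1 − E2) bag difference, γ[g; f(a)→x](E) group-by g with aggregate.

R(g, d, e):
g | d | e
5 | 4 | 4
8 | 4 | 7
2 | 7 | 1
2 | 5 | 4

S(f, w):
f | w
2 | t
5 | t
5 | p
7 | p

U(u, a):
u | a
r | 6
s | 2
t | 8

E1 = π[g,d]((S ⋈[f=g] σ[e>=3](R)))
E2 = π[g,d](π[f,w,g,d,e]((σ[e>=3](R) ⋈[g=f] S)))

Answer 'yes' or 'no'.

E1 stepwise |·|:
  S → 4
  R → 4
  σ[e>=3](R) → 3
  (S ⋈[f=g] σ[e>=3](R)) → 3
  π[g,d]((S ⋈[f=g] σ[e>=3](R))) → 3
E2 stepwise |·|:
  R → 4
  σ[e>=3](R) → 3
  S → 4
  (σ[e>=3](R) ⋈[g=f] S) → 3
  π[f,w,g,d,e]((σ[e>=3](R) ⋈[g=f] S)) → 3
  π[g,d](π[f,w,g,d,e]((σ[e>=3](R) ⋈[g=f] S))) → 3

E1 and E2 produce the same multiset:
g | d
2 | 5
5 | 4
5 | 4

yes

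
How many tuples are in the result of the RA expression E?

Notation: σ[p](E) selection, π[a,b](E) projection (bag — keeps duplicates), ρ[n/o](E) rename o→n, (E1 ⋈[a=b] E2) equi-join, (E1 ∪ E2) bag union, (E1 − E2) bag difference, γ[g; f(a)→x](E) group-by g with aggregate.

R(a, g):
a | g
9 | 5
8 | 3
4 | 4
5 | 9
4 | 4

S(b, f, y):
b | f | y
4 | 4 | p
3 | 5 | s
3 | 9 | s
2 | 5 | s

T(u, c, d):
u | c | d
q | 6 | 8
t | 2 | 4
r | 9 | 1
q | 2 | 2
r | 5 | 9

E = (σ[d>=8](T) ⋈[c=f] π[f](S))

Row counts bottom-up:
  T → 5
  σ[d>=8](T) → 2
  S → 4
  π[f](S) → 4
  (σ[d>=8](T) ⋈[c=f] π[f](S)) → 2

|E| = 2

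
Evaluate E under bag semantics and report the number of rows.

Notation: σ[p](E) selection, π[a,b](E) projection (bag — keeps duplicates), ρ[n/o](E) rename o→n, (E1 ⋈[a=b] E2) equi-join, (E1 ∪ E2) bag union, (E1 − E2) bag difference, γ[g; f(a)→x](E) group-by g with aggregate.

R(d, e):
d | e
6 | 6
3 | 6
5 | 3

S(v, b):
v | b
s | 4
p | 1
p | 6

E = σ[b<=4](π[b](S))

Per-node cardinality:
  S → 3
  π[b](S) → 3
  σ[b<=4](π[b](S)) → 2

|E| = 2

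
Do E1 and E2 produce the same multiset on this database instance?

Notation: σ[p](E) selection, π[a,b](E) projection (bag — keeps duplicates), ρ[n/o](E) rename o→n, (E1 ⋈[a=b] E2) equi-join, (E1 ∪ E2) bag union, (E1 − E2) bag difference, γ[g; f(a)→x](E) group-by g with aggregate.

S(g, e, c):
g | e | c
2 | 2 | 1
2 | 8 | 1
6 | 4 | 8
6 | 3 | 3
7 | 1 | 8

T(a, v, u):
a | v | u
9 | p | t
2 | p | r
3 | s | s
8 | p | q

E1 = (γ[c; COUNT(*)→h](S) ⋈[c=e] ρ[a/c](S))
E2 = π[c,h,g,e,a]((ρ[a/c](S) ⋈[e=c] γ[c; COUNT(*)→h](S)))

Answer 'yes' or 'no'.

E1 per-node cardinality:
  S → 5
  γ[c; COUNT(*)→h](S) → 3
  S → 5
  ρ[a/c](S) → 5
  (γ[c; COUNT(*)→h](S) ⋈[c=e] ρ[a/c](S)) → 3
E2 per-node cardinality:
  S → 5
  ρ[a/c](S) → 5
  S → 5
  γ[c; COUNT(*)→h](S) → 3
  (ρ[a/c](S) ⋈[e=c] γ[c; COUNT(*)→h](S)) → 3
  π[c,h,g,e,a]((ρ[a/c](S) ⋈[e=c] γ[c; COUNT(*)→h](S))) → 3

E1 and E2 produce the same multiset:
c | h | g | e | a
1 | 2 | 7 | 1 | 8
3 | 1 | 6 | 3 | 3
8 | 2 | 2 | 8 | 1

yes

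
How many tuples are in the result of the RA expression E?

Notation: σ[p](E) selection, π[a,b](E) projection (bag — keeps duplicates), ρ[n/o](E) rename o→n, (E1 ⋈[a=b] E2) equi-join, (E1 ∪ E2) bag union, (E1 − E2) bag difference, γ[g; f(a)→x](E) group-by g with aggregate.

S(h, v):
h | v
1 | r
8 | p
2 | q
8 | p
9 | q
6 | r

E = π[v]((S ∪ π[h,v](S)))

Stepwise |·|:
  S → 6
  S → 6
  π[h,v](S) → 6
  (S ∪ π[h,v](S)) → 12
  π[v]((S ∪ π[h,v](S))) → 12

|E| = 12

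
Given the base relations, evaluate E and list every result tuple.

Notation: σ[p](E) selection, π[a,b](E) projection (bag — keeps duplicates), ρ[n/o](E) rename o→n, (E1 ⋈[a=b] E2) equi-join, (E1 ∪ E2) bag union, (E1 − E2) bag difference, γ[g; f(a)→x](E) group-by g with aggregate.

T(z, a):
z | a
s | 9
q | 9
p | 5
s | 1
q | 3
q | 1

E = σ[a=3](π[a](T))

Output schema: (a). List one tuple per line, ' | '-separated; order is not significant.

Per-node cardinality:
  T → 6
  π[a](T) → 6
  σ[a=3](π[a](T)) → 1

== RESULT ==
a
3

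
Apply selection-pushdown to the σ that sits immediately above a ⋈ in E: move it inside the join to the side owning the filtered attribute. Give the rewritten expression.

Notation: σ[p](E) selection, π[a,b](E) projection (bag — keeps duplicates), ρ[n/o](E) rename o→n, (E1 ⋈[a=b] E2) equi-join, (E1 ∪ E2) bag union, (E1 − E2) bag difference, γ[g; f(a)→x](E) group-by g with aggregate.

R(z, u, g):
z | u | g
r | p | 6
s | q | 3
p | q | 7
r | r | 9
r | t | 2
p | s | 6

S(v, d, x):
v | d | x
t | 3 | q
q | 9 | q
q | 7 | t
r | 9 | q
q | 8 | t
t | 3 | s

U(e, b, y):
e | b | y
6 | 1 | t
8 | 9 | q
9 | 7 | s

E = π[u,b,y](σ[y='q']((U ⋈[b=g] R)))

σ filters on y, owned by the left side.
E' = π[u,b,y]((σ[y='q'](U) ⋈[b=g] R))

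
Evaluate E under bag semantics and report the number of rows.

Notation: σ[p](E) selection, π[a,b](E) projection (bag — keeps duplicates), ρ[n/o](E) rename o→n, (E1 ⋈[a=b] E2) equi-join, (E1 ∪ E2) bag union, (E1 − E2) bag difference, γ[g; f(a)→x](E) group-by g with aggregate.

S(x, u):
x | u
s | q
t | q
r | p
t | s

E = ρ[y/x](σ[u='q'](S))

Row counts bottom-up:
  S → 4
  σ[u='q'](S) → 2
  ρ[y/x](σ[u='q'](S)) → 2

|E| = 2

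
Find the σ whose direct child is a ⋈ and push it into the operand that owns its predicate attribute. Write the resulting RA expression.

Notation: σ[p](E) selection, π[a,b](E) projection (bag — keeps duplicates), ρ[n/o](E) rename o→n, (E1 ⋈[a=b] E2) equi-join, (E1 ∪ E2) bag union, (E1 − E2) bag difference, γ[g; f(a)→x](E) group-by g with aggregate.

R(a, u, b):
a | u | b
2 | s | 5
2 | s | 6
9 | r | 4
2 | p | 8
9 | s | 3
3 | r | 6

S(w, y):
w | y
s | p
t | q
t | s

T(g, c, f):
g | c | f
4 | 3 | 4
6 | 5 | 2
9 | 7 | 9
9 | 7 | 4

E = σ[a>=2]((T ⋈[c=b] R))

σ filters on a, owned by the right side.
E' = (T ⋈[c=b] σ[a>=2](R))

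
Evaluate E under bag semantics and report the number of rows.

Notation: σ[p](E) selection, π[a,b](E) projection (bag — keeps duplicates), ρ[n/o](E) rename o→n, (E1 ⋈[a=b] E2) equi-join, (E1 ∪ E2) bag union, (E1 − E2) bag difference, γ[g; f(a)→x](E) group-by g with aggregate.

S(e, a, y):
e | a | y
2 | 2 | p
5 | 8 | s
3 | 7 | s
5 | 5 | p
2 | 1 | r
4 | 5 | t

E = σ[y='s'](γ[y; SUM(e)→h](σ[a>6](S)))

Stepwise |·|:
  S → 6
  σ[a>6](S) → 2
  γ[y; SUM(e)→h](σ[a>6](S)) → 1
  σ[y='s'](γ[y; SUM(e)→h](σ[a>6](S))) → 1

|E| = 1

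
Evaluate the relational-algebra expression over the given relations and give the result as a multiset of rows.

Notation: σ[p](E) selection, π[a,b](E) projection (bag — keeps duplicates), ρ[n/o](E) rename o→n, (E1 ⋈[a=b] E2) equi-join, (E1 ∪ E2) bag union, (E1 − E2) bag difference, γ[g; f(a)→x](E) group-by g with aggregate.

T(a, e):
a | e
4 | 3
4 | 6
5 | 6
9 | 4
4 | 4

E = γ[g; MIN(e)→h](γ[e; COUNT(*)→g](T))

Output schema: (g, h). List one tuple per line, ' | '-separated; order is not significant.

Subexpression sizes:
  T → 5
  γ[e; COUNT(*)→g](T) → 3
  γ[g; MIN(e)→h](γ[e; COUNT(*)→g](T)) → 2

== RESULT ==
g | h
1 | 3
2 | 4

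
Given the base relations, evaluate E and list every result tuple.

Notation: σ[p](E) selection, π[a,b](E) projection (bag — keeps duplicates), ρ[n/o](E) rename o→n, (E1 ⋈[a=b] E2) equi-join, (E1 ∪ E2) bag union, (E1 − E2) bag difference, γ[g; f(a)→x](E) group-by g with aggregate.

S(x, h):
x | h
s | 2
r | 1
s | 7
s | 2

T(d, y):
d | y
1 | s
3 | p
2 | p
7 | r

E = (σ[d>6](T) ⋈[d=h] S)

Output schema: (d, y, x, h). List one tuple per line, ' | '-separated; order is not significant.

Subexpression sizes:
  T → 4
  σ[d>6](T) → 1
  S → 4
  (σ[d>6](T) ⋈[d=h] S) → 1

== RESULT ==
d | y | x | h
7 | r | s | 7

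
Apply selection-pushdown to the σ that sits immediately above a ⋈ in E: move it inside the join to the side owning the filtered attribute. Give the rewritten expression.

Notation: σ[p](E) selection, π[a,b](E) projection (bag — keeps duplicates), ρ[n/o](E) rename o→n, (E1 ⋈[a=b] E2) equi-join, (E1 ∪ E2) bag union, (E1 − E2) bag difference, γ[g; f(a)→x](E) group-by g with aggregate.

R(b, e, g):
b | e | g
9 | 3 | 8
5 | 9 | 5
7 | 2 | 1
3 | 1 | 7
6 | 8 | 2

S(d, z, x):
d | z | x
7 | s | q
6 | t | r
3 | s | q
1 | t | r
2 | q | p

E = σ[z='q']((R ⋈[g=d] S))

σ filters on z, owned by the right side.
E' = (R ⋈[g=d] σ[z='q'](S))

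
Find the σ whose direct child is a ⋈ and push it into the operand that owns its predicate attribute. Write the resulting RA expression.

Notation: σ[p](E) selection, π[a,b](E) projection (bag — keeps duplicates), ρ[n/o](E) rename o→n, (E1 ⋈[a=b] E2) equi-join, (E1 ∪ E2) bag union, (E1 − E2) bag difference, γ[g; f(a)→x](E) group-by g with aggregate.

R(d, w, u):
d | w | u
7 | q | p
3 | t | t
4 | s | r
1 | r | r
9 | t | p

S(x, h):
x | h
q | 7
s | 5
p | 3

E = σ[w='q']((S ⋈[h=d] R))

σ filters on w, owned by the right side.
E' = (S ⋈[h=d] σ[w='q'](R))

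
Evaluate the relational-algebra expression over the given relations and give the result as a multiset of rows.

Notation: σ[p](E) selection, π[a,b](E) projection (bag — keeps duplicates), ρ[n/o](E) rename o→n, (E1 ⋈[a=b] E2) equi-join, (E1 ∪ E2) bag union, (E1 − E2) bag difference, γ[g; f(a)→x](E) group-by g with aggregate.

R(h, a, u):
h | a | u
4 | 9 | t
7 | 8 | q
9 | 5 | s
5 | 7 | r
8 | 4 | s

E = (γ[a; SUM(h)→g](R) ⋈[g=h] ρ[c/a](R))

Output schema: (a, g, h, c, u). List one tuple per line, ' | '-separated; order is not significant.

Per-node cardinality:
  R → 5
  γ[a; SUM(h)→g](R) → 5
  R → 5
  ρ[c/a](R) → 5
  (γ[a; SUM(h)→g](R) ⋈[g=h] ρ[c/a](R)) → 5

== RESULT ==
a | g | h | c | u
4 | 8 | 8 | 4 | s
5 | 9 | 9 | 5 | s
7 | 5 | 5 | 7 | r
8 | 7 | 7 | 8 | q
9 | 4 | 4 | 9 | t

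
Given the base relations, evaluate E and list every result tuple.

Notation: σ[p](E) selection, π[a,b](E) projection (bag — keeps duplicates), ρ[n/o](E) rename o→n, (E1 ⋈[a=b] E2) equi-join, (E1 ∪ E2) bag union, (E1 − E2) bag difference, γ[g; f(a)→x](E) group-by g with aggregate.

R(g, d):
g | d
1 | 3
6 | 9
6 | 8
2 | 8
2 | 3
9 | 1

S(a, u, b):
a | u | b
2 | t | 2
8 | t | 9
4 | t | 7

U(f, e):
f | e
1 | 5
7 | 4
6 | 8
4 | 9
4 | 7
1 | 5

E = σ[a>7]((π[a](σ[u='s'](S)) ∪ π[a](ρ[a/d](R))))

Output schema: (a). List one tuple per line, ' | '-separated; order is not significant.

Stepwise |·|:
  S → 3
  σ[u='s'](S) → 0
  π[a](σ[u='s'](S)) → 0
  R → 6
  ρ[a/d](R) → 6
  π[a](ρ[a/d](R)) → 6
  (π[a](σ[u='s'](S)) ∪ π[a](ρ[a/d](R))) → 6
  σ[a>7]((π[a](σ[u='s'](S)) ∪ π[a](ρ[a/d](R)))) → 3

== RESULT ==
a
8
8
9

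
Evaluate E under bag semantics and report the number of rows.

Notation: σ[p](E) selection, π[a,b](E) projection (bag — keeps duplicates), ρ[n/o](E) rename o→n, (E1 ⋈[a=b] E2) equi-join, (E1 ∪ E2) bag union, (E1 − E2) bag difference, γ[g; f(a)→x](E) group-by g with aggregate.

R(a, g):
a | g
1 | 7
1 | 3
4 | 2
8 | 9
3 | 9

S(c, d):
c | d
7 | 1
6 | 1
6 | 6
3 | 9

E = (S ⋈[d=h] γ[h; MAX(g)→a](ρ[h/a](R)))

Per-node cardinality:
  S → 4
  R → 5
  ρ[h/a](R) → 5
  γ[h; MAX(g)→a](ρ[h/a](R)) → 4
  (S ⋈[d=h] γ[h; MAX(g)→a](ρ[h/a](R))) → 2

|E| = 2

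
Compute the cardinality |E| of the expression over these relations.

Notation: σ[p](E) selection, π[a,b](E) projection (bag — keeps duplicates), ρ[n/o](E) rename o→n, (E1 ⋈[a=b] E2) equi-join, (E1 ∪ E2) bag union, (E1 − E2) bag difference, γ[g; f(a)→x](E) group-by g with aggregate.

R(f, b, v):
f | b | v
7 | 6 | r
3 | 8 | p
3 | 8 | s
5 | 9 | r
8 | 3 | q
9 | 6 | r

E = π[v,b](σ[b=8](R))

Stepwise |·|:
  R → 6
  σ[b=8](R) → 2
  π[v,b](σ[b=8](R)) → 2

|E| = 2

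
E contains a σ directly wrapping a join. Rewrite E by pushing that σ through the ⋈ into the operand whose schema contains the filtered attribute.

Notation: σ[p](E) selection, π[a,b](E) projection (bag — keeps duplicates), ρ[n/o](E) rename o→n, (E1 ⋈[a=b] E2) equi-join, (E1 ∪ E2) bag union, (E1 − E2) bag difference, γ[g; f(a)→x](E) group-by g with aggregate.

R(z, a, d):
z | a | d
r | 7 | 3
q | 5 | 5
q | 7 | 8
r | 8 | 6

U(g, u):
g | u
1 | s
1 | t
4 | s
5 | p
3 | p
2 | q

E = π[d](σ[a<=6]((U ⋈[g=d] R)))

σ filters on a, owned by the right side.
E' = π[d]((U ⋈[g=d] σ[a<=6](R)))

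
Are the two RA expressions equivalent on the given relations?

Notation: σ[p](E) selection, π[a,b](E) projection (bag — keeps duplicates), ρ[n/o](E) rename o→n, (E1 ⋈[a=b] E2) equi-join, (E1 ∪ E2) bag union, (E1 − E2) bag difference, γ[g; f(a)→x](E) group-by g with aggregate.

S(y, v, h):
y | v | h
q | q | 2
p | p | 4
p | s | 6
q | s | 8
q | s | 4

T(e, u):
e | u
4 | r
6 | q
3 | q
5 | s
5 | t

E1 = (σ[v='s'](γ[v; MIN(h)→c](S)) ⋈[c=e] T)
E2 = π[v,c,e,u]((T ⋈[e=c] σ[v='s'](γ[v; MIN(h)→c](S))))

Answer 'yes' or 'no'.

E1 stepwise |·|:
  S → 5
  γ[v; MIN(h)→c](S) → 3
  σ[v='s'](γ[v; MIN(h)→c](S)) → 1
  T → 5
  (σ[v='s'](γ[v; MIN(h)→c](S)) ⋈[c=e] T) → 1
E2 stepwise |·|:
  T → 5
  S → 5
  γ[v; MIN(h)→c](S) → 3
  σ[v='s'](γ[v; MIN(h)→c](S)) → 1
  (T ⋈[e=c] σ[v='s'](γ[v; MIN(h)→c](S))) → 1
  π[v,c,e,u]((T ⋈[e=c] σ[v='s'](γ[v; MIN(h)→c](S)))) → 1

E1 and E2 produce the same multiset:
v | c | e | u
s | 4 | 4 | r

yes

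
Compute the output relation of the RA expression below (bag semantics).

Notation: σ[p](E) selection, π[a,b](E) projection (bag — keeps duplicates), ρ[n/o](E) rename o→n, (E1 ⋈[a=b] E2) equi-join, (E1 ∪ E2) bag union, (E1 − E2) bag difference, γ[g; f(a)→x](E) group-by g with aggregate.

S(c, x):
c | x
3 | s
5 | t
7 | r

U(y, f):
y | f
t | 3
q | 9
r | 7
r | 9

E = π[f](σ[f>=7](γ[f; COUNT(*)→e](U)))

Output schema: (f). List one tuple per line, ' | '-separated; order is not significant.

Row counts bottom-up:
  U → 4
  γ[f; COUNT(*)→e](U) → 3
  σ[f>=7](γ[f; COUNT(*)→e](U)) → 2
  π[f](σ[f>=7](γ[f; COUNT(*)→e](U))) → 2

== RESULT ==
f
7
9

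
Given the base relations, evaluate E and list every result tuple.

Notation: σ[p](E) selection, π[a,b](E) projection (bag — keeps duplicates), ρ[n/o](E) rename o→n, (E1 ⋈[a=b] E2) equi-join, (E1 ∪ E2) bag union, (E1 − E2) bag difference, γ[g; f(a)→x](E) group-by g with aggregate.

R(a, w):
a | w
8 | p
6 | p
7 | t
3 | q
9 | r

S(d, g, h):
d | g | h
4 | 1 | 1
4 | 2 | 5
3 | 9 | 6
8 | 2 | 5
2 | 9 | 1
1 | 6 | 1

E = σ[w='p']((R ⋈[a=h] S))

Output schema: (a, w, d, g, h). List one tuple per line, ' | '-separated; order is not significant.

Per-node cardinality:
  R → 5
  S → 6
  (R ⋈[a=h] S) → 1
  σ[w='p']((R ⋈[a=h] S)) → 1

== RESULT ==
a | w | d | g | h
6 | p | 3 | 9 | 6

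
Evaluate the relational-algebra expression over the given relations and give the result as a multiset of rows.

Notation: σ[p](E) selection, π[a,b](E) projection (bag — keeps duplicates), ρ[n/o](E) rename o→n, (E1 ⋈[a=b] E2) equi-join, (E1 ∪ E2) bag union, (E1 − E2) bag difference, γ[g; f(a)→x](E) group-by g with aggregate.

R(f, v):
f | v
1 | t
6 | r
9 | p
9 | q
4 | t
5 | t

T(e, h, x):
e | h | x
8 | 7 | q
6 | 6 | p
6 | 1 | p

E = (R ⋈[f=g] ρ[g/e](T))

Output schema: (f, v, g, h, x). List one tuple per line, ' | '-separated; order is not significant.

Per-node cardinality:
  R → 6
  T → 3
  ρ[g/e](T) → 3
  (R ⋈[f=g] ρ[g/e](T)) → 2

== RESULT ==
f | v | g | h | x
6 | r | 6 | 1 | p
6 | r | 6 | 6 | p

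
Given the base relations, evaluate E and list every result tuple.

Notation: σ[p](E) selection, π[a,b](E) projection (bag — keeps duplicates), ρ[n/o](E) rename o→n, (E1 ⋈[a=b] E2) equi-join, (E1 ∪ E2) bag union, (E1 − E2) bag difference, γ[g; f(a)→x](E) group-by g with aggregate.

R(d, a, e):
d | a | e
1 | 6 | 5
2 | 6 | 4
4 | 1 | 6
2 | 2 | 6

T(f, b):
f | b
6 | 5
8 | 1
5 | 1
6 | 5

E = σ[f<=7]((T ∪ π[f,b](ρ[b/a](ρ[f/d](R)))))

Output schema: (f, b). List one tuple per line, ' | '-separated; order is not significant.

Subexpression sizes:
  T → 4
  R → 4
  ρ[f/d](R) → 4
  ρ[b/a](ρ[f/d](R)) → 4
  π[f,b](ρ[b/a](ρ[f/d](R))) → 4
  (T ∪ π[f,b](ρ[b/a](ρ[f/d](R)))) → 8
  σ[f<=7]((T ∪ π[f,b](ρ[b/a](ρ[f/d](R))))) → 7

== RESULT ==
f | b
1 | 6
2 | 2
2 | 6
4 | 1
5 | 1
6 | 5
6 | 5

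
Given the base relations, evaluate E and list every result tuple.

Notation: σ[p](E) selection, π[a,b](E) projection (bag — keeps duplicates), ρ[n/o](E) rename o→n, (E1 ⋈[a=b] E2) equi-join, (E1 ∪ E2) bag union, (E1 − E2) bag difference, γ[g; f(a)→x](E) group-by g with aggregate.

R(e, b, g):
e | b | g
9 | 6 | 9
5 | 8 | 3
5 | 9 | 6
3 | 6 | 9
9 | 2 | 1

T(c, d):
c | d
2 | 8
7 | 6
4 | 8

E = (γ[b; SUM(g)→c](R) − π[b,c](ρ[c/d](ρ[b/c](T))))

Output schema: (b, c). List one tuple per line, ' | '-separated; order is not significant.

Per-node cardinality:
  R → 5
  γ[b; SUM(g)→c](R) → 4
  T → 3
  ρ[b/c](T) → 3
  ρ[c/d](ρ[b/c](T)) → 3
  π[b,c](ρ[c/d](ρ[b/c](T))) → 3
  (γ[b; SUM(g)→c](R) − π[b,c](ρ[c/d](ρ[b/c](T)))) → 4

== RESULT ==
b | c
2 | 1
6 | 18
8 | 3
9 | 6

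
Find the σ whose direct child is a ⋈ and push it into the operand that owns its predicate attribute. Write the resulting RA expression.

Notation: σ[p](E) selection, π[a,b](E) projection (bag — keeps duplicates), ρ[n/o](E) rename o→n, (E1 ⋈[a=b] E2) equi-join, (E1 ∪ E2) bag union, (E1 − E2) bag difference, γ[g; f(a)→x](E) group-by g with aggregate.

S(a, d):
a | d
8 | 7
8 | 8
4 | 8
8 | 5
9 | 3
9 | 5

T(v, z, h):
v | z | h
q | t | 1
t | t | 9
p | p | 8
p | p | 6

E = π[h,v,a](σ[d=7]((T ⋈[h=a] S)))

σ filters on d, owned by the right side.
E' = π[h,v,a]((T ⋈[h=a] σ[d=7](S)))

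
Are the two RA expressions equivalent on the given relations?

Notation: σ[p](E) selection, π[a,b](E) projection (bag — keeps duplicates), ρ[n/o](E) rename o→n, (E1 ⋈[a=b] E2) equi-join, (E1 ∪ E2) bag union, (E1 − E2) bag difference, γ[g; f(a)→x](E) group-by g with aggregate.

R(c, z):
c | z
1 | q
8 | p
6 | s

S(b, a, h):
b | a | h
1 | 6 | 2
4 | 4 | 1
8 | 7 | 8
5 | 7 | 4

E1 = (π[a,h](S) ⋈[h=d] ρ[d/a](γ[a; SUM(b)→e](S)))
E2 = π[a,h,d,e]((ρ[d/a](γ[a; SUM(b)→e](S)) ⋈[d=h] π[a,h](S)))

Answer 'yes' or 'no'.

E1 subexpression sizes:
  S → 4
  π[a,h](S) → 4
  S → 4
  γ[a; SUM(b)→e](S) → 3
  ρ[d/a](γ[a; SUM(b)→e](S)) → 3
  (π[a,h](S) ⋈[h=d] ρ[d/a](γ[a; SUM(b)→e](S))) → 1
E2 subexpression sizes:
  S → 4
  γ[a; SUM(b)→e](S) → 3
  ρ[d/a](γ[a; SUM(b)→e](S)) → 3
  S → 4
  π[a,h](S) → 4
  (ρ[d/a](γ[a; SUM(b)→e](S)) ⋈[d=h] π[a,h](S)) → 1
  π[a,h,d,e]((ρ[d/a](γ[a; SUM(b)→e](S)) ⋈[d=h] π[a,h](S))) → 1

E1 and E2 produce the same multiset:
a | h | d | e
7 | 4 | 4 | 4

yes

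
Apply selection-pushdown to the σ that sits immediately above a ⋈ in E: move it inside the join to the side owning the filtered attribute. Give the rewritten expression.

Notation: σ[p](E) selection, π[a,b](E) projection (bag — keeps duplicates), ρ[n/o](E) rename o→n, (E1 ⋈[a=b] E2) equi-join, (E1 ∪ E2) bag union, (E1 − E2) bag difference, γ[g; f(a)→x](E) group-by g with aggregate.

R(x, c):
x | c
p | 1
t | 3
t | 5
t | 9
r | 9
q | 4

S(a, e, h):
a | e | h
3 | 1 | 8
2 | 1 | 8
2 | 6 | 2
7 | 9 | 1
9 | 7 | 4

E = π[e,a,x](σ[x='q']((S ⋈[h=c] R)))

σ filters on x, owned by the right side.
E' = π[e,a,x]((S ⋈[h=c] σ[x='q'](R)))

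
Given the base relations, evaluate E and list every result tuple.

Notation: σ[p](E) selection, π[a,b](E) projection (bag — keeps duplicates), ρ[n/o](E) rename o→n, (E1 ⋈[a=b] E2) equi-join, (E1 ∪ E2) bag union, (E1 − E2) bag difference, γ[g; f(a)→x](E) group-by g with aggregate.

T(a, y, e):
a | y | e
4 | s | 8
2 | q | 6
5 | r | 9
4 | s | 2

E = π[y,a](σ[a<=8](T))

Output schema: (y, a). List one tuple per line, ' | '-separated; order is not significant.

Row counts bottom-up:
  T → 4
  σ[a<=8](T) → 4
  π[y,a](σ[a<=8](T)) → 4

== RESULT ==
y | a
q | 2
r | 5
s | 4
s | 4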